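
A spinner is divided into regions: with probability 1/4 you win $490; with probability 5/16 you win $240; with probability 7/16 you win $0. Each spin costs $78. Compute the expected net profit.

119.5

E[payout] = 490·1/4 + 240·5/16 + 0·7/16
 = 245/2 + 75 + 0
 = 395/2
Net = 395/2 - 78 = 239/2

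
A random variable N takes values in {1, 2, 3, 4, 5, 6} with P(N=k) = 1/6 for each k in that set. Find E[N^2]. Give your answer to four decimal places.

E[N^2] = Σ n^2·P(N=n)
 = 1·1/6 + 4·1/6 + 9·1/6 + 16·1/6 + 25·1/6 + 36·1/6
 = 1/6 + 2/3 + 3/2 + 8/3 + 25/6 + 6
 = 91/6

15.1667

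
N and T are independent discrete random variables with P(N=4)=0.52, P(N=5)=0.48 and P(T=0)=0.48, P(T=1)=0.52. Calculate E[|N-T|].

E[|N-T|] = Σ_n Σ_t |n-t| · P(N=n)P(T=t)
 = 4·0.2496 + 3·0.2704 + 5·0.2304 + 4·0.2496
 = 0.9984 + 0.8112 + 1.152 + 0.9984
 = 3.96

3.96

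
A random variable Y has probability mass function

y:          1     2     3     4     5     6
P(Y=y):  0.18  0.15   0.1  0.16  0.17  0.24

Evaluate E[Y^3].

E[Y^3] = Σ y^3·P(Y=y)
 = 1·0.18 + 8·0.15 + 27·0.1 + 64·0.16 + 125·0.17 + 216·0.24
 = 0.18 + 1.2 + 2.7 + 10.24 + 21.25 + 51.84
 = 87.41

87.41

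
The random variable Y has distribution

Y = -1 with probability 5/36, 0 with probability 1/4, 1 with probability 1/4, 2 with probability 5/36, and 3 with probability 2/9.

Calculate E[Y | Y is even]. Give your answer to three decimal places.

0.714

P(Y is even) = 1/4 + 5/36 = 7/18.
E[Y | Y is even] = [0·1/4 + 2·5/36] / (7/18)
 = 5/18 / (7/18)
 = 5/7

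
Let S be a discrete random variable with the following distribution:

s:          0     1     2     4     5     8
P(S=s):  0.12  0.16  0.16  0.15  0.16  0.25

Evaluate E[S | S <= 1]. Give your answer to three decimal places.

P(S <= 1) = 0.12 + 0.16 = 0.28.
E[S | S <= 1] = [0·0.12 + 1·0.16] / 0.28
 = 0.16 / 0.28
 = 4/7

0.571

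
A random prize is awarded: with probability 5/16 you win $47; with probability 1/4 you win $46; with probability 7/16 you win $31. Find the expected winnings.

E[payout] = 47·5/16 + 46·1/4 + 31·7/16
 = 235/16 + 23/2 + 217/16
 = 159/4

39.75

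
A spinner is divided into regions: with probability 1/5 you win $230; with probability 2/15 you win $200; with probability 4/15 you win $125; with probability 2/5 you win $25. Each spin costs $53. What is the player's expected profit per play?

63

E[payout] = 230·1/5 + 200·2/15 + 125·4/15 + 25·2/5
 = 46 + 80/3 + 100/3 + 10
 = 116
Net = 116 - 53 = 63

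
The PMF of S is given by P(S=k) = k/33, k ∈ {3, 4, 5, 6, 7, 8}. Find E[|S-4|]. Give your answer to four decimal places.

E[|S-4|] = Σ |s-4|·P(S=s)
 = 1·1/11 + 0·4/33 + 1·5/33 + 2·2/11 + 3·7/33 + 4·8/33
 = 1/11 + 0 + 5/33 + 4/11 + 7/11 + 32/33
 = 73/33

2.2121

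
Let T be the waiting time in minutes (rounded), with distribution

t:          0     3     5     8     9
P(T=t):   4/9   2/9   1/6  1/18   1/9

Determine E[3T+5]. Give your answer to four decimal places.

E[3T+5] = Σ (3t+5)·P(T=t)
 = 5·4/9 + 14·2/9 + 20·1/6 + 29·1/18 + 32·1/9
 = 20/9 + 28/9 + 10/3 + 29/18 + 32/9
 = 83/6

13.8333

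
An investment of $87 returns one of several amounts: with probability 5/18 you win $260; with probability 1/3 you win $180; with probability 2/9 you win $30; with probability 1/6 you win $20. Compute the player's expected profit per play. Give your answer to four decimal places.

55.2222

E[payout] = 260·5/18 + 180·1/3 + 30·2/9 + 20·1/6
 = 650/9 + 60 + 20/3 + 10/3
 = 1280/9
Net = 1280/9 - 87 = 497/9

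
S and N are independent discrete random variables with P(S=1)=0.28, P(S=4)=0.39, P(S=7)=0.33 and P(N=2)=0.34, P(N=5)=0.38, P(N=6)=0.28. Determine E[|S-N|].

E[|S-N|] = Σ_s Σ_n |s-n| · P(S=s)P(N=n)
 = 1·0.0952 + 4·0.1064 + 5·0.0784 + 2·0.1326 + 1·0.1482 + 2·0.1092 + 5·0.1122 + 2·0.1254 + 1·0.0924
 = 0.0952 + 0.4256 + 0.392 + 0.2652 + 0.1482 + 0.2184 + 0.561 + 0.2508 + 0.0924
 = 2.4488

2.4488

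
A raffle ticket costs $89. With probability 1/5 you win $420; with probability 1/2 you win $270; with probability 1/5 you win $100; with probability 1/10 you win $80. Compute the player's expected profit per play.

E[payout] = 420·1/5 + 270·1/2 + 100·1/5 + 80·1/10
 = 84 + 135 + 20 + 8
 = 247
Net = 247 - 89 = 158

158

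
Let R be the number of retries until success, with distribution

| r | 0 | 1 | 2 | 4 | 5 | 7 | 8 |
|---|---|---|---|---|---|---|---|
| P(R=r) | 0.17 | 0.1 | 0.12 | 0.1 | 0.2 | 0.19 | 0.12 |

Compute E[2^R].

63.89

E[2^R] = Σ 2^r·P(R=r)
 = 1·0.17 + 2·0.1 + 4·0.12 + 16·0.1 + 32·0.2 + 128·0.19 + 256·0.12
 = 0.17 + 0.2 + 0.48 + 1.6 + 6.4 + 24.32 + 30.72
 = 63.89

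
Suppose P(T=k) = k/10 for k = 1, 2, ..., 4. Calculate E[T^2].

E[T^2] = Σ t^2·P(T=t)
 = 1·1/10 + 4·1/5 + 9·3/10 + 16·2/5
 = 1/10 + 4/5 + 27/10 + 32/5
 = 10

10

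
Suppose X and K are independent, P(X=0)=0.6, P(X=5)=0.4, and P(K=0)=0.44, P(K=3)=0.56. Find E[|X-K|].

2.336

E[|X-K|] = Σ_x Σ_k |x-k| · P(X=x)P(K=k)
 = 0·0.264 + 3·0.336 + 5·0.176 + 2·0.224
 = 0 + 1.008 + 0.88 + 0.448
 = 2.336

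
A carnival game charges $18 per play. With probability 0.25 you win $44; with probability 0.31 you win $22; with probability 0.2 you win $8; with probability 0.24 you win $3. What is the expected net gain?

2.14

E[payout] = 44·0.25 + 22·0.31 + 8·0.2 + 3·0.24
 = 11 + 6.82 + 1.6 + 0.72
 = 20.14
Net = 20.14 - 18 = 2.14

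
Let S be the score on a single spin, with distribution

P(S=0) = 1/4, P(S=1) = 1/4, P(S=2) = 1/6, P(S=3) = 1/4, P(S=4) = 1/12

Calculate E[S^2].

E[S^2] = Σ s^2·P(S=s)
 = 0·1/4 + 1·1/4 + 4·1/6 + 9·1/4 + 16·1/12
 = 0 + 1/4 + 2/3 + 9/4 + 4/3
 = 9/2

4.5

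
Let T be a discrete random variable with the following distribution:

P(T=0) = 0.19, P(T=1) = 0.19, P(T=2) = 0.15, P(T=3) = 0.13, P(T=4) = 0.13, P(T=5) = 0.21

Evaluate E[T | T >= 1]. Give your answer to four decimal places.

3.0247

P(T >= 1) = 0.19 + 0.15 + 0.13 + 0.13 + 0.21 = 0.81.
E[T | T >= 1] = [1·0.19 + 2·0.15 + 3·0.13 + 4·0.13 + 5·0.21] / 0.81
 = 2.45 / 0.81
 = 245/81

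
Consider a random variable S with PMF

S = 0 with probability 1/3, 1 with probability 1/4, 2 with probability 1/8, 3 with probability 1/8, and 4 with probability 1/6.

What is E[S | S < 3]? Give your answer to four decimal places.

0.7059

P(S < 3) = 1/3 + 1/4 + 1/8 = 17/24.
E[S | S < 3] = [0·1/3 + 1·1/4 + 2·1/8] / (17/24)
 = 1/2 / (17/24)
 = 12/17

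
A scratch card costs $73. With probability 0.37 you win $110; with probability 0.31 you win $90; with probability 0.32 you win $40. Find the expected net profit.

8.4

E[payout] = 110·0.37 + 90·0.31 + 40·0.32
 = 40.7 + 27.9 + 12.8
 = 81.4
Net = 81.4 - 73 = 8.4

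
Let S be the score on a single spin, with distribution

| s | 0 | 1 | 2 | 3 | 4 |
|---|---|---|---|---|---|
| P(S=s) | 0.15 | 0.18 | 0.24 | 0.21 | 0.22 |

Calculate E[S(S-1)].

4.38

E[S(S-1)] = Σ s(s-1)·P(S=s)
 = 0·0.15 + 0·0.18 + 2·0.24 + 6·0.21 + 12·0.22
 = 0 + 0 + 0.48 + 1.26 + 2.64
 = 4.38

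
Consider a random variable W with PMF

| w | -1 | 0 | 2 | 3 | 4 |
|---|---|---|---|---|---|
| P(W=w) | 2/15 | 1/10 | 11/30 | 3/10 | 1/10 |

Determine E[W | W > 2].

3.25

P(W > 2) = 3/10 + 1/10 = 2/5.
E[W | W > 2] = [3·3/10 + 4·1/10] / (2/5)
 = 13/10 / (2/5)
 = 13/4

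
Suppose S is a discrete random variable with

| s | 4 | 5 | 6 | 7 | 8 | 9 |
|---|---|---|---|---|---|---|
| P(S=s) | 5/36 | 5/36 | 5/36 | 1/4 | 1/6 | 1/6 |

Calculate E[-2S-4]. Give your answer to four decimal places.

-17.3333

E[-2S-4] = Σ (-2s-4)·P(S=s)
 = (-12)·5/36 + (-14)·5/36 + (-16)·5/36 + (-18)·1/4 + (-20)·1/6 + (-22)·1/6
 = (-5/3) + (-35/18) + (-20/9) + (-9/2) + (-10/3) + (-11/3)
 = -52/3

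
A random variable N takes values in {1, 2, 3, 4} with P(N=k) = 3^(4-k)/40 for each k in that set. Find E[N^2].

2.65

E[N^2] = Σ n^2·P(N=n)
 = 1·27/40 + 4·9/40 + 9·3/40 + 16·1/40
 = 27/40 + 9/10 + 27/40 + 2/5
 = 53/20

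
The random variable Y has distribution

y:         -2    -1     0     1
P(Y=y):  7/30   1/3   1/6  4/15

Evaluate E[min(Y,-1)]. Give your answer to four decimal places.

E[min(Y,-1)] = Σ min(y,-1)·P(Y=y)
 = (-2)·7/30 + (-1)·1/3 + (-1)·1/6 + (-1)·4/15
 = (-7/15) + (-1/3) + (-1/6) + (-4/15)
 = -37/30

-1.2333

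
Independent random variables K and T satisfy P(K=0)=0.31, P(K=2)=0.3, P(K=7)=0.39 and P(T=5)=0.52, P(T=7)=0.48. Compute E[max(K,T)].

E[max(K,T)] = Σ_k Σ_t max(k,t) · P(K=k)P(T=t)
 = 5·0.1612 + 7·0.1488 + 5·0.156 + 7·0.144 + 7·0.2028 + 7·0.1872
 = 0.806 + 1.0416 + 0.78 + 1.008 + 1.4196 + 1.3104
 = 6.3656

6.3656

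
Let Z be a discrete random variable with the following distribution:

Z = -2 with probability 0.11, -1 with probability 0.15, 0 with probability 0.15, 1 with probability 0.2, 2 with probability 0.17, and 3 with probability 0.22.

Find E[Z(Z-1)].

2.62

E[Z(Z-1)] = Σ z(z-1)·P(Z=z)
 = 6·0.11 + 2·0.15 + 0·0.15 + 0·0.2 + 2·0.17 + 6·0.22
 = 0.66 + 0.3 + 0 + 0 + 0.34 + 1.32
 = 2.62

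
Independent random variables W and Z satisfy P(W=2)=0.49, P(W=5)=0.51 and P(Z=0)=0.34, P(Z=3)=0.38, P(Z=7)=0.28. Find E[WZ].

10.943

E[WZ] = Σ_w Σ_z wz · P(W=w)P(Z=z)
 = 0·0.1666 + 6·0.1862 + 14·0.1372 + 0·0.1734 + 15·0.1938 + 35·0.1428
 = 0 + 1.1172 + 1.9208 + 0 + 2.907 + 4.998
 = 10.943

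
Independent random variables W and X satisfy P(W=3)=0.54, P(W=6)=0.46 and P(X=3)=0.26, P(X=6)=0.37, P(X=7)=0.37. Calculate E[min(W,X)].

4.0212

E[min(W,X)] = Σ_w Σ_x min(w,x) · P(W=w)P(X=x)
 = 3·0.1404 + 3·0.1998 + 3·0.1998 + 3·0.1196 + 6·0.1702 + 6·0.1702
 = 0.4212 + 0.5994 + 0.5994 + 0.3588 + 1.0212 + 1.0212
 = 4.0212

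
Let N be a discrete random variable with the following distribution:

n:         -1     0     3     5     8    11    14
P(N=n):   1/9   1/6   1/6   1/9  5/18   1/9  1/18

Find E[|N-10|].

5.5

E[|N-10|] = Σ |n-10|·P(N=n)
 = 11·1/9 + 10·1/6 + 7·1/6 + 5·1/9 + 2·5/18 + 1·1/9 + 4·1/18
 = 11/9 + 5/3 + 7/6 + 5/9 + 5/9 + 1/9 + 2/9
 = 11/2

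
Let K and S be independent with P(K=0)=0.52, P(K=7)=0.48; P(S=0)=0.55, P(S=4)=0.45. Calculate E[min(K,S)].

0.864

E[min(K,S)] = Σ_k Σ_s min(k,s) · P(K=k)P(S=s)
 = 0·0.286 + 0·0.234 + 0·0.264 + 4·0.216
 = 0 + 0 + 0 + 0.864
 = 0.864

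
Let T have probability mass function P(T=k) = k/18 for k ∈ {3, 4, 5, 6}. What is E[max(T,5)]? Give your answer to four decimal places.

5.3333

E[max(T,5)] = Σ max(t,5)·P(T=t)
 = 5·1/6 + 5·2/9 + 5·5/18 + 6·1/3
 = 5/6 + 10/9 + 25/18 + 2
 = 16/3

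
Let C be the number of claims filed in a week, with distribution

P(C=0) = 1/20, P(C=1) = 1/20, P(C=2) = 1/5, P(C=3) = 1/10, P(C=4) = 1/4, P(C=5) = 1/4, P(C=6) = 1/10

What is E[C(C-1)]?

12

E[C(C-1)] = Σ c(c-1)·P(C=c)
 = 0·1/20 + 0·1/20 + 2·1/5 + 6·1/10 + 12·1/4 + 20·1/4 + 30·1/10
 = 0 + 0 + 2/5 + 3/5 + 3 + 5 + 3
 = 12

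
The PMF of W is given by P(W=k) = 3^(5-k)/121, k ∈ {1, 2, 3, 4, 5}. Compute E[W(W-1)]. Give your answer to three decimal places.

1.355

E[W(W-1)] = Σ w(w-1)·P(W=w)
 = 0·81/121 + 2·27/121 + 6·9/121 + 12·3/121 + 20·1/121
 = 0 + 54/121 + 54/121 + 36/121 + 20/121
 = 164/121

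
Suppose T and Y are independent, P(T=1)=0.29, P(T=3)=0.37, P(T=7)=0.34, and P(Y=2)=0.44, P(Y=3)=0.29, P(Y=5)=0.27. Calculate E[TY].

E[TY] = Σ_t Σ_y ty · P(T=t)P(Y=y)
 = 2·0.1276 + 3·0.0841 + 5·0.0783 + 6·0.1628 + 9·0.1073 + 15·0.0999 + 14·0.1496 + 21·0.0986 + 35·0.0918
 = 0.2552 + 0.2523 + 0.3915 + 0.9768 + 0.9657 + 1.4985 + 2.0944 + 2.0706 + 3.213
 = 11.718

11.718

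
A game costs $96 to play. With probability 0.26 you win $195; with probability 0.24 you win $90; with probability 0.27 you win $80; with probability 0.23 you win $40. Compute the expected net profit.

E[payout] = 195·0.26 + 90·0.24 + 80·0.27 + 40·0.23
 = 50.7 + 21.6 + 21.6 + 9.2
 = 103.1
Net = 103.1 - 96 = 7.1

7.1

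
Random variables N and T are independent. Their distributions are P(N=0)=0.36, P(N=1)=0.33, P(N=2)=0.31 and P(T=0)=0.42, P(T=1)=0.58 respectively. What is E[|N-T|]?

E[|N-T|] = Σ_n Σ_t |n-t| · P(N=n)P(T=t)
 = 0·0.1512 + 1·0.2088 + 1·0.1386 + 0·0.1914 + 2·0.1302 + 1·0.1798
 = 0 + 0.2088 + 0.1386 + 0 + 0.2604 + 0.1798
 = 0.7876

0.7876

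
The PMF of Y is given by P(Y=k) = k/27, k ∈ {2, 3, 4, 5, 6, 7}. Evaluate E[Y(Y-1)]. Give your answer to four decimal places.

E[Y(Y-1)] = Σ y(y-1)·P(Y=y)
 = 2·2/27 + 6·1/9 + 12·4/27 + 20·5/27 + 30·2/9 + 42·7/27
 = 4/27 + 2/3 + 16/9 + 100/27 + 20/3 + 98/9
 = 644/27

23.8519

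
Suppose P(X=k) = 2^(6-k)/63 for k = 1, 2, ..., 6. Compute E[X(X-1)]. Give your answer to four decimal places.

3.1429

E[X(X-1)] = Σ x(x-1)·P(X=x)
 = 0·32/63 + 2·16/63 + 6·8/63 + 12·4/63 + 20·2/63 + 30·1/63
 = 0 + 32/63 + 16/21 + 16/21 + 40/63 + 10/21
 = 22/7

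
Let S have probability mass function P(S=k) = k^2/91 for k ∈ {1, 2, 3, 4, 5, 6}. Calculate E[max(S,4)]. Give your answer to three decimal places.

E[max(S,4)] = Σ max(s,4)·P(S=s)
 = 4·1/91 + 4·4/91 + 4·9/91 + 4·16/91 + 5·25/91 + 6·36/91
 = 4/91 + 16/91 + 36/91 + 64/91 + 125/91 + 216/91
 = 461/91

5.066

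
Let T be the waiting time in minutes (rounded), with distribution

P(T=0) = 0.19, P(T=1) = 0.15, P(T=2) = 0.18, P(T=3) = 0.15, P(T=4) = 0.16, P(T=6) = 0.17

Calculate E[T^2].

E[T^2] = Σ t^2·P(T=t)
 = 0·0.19 + 1·0.15 + 4·0.18 + 9·0.15 + 16·0.16 + 36·0.17
 = 0 + 0.15 + 0.72 + 1.35 + 2.56 + 6.12
 = 10.9

10.9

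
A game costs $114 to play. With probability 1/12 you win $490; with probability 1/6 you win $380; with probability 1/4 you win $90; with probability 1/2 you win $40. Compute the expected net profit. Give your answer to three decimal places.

E[payout] = 490·1/12 + 380·1/6 + 90·1/4 + 40·1/2
 = 245/6 + 190/3 + 45/2 + 20
 = 440/3
Net = 440/3 - 114 = 98/3

32.667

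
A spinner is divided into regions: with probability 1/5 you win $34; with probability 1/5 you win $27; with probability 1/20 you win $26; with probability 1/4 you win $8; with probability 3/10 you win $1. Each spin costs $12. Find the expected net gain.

3.8

E[payout] = 34·1/5 + 27·1/5 + 26·1/20 + 8·1/4 + 1·3/10
 = 34/5 + 27/5 + 13/10 + 2 + 3/10
 = 79/5
Net = 79/5 - 12 = 19/5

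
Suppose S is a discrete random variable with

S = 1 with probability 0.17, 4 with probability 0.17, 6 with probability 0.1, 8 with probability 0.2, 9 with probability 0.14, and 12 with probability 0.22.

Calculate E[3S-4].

16.85

E[3S-4] = Σ (3s-4)·P(S=s)
 = (-1)·0.17 + 8·0.17 + 14·0.1 + 20·0.2 + 23·0.14 + 32·0.22
 = (-0.17) + 1.36 + 1.4 + 4 + 3.22 + 7.04
 = 16.85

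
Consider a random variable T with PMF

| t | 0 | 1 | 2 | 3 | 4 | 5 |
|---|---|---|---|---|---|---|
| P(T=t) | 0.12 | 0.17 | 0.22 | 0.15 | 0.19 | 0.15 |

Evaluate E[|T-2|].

E[|T-2|] = Σ |t-2|·P(T=t)
 = 2·0.12 + 1·0.17 + 0·0.22 + 1·0.15 + 2·0.19 + 3·0.15
 = 0.24 + 0.17 + 0 + 0.15 + 0.38 + 0.45
 = 1.39

1.39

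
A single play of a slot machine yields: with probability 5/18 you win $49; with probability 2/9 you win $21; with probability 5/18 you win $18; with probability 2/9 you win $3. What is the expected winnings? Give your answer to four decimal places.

23.9444

E[payout] = 49·5/18 + 21·2/9 + 18·5/18 + 3·2/9
 = 245/18 + 14/3 + 5 + 2/3
 = 431/18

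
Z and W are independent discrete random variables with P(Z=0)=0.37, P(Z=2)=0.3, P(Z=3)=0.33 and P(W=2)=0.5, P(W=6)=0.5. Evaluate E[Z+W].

5.59

E[Z+W] = Σ_z Σ_w (z+w) · P(Z=z)P(W=w)
 = 2·0.185 + 6·0.185 + 4·0.15 + 8·0.15 + 5·0.165 + 9·0.165
 = 0.37 + 1.11 + 0.6 + 1.2 + 0.825 + 1.485
 = 5.59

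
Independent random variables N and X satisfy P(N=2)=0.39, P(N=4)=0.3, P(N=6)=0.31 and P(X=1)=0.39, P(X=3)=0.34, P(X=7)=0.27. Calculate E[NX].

E[NX] = Σ_n Σ_x nx · P(N=n)P(X=x)
 = 2·0.1521 + 6·0.1326 + 14·0.1053 + 4·0.117 + 12·0.102 + 28·0.081 + 6·0.1209 + 18·0.1054 + 42·0.0837
 = 0.3042 + 0.7956 + 1.4742 + 0.468 + 1.224 + 2.268 + 0.7254 + 1.8972 + 3.5154
 = 12.672

12.672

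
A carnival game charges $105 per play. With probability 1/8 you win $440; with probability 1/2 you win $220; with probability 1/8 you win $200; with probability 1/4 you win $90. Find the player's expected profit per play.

E[payout] = 440·1/8 + 220·1/2 + 200·1/8 + 90·1/4
 = 55 + 110 + 25 + 45/2
 = 425/2
Net = 425/2 - 105 = 215/2

107.5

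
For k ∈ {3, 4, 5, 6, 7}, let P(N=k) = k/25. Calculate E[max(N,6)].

E[max(N,6)] = Σ max(n,6)·P(N=n)
 = 6·3/25 + 6·4/25 + 6·1/5 + 6·6/25 + 7·7/25
 = 18/25 + 24/25 + 6/5 + 36/25 + 49/25
 = 157/25

6.28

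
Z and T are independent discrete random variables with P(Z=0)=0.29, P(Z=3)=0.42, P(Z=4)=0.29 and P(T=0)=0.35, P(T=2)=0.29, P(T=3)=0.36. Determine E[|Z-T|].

E[|Z-T|] = Σ_z Σ_t |z-t| · P(Z=z)P(T=t)
 = 0·0.1015 + 2·0.0841 + 3·0.1044 + 3·0.147 + 1·0.1218 + 0·0.1512 + 4·0.1015 + 2·0.0841 + 1·0.1044
 = 0 + 0.1682 + 0.3132 + 0.441 + 0.1218 + 0 + 0.406 + 0.1682 + 0.1044
 = 1.7228

1.7228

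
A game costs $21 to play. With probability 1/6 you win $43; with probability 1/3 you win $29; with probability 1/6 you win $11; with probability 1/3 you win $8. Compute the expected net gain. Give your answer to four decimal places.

0.3333

E[payout] = 43·1/6 + 29·1/3 + 11·1/6 + 8·1/3
 = 43/6 + 29/3 + 11/6 + 8/3
 = 64/3
Net = 64/3 - 21 = 1/3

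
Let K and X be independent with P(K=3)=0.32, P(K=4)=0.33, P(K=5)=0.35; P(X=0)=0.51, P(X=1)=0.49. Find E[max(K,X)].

4.03

E[max(K,X)] = Σ_k Σ_x max(k,x) · P(K=k)P(X=x)
 = 3·0.1632 + 3·0.1568 + 4·0.1683 + 4·0.1617 + 5·0.1785 + 5·0.1715
 = 0.4896 + 0.4704 + 0.6732 + 0.6468 + 0.8925 + 0.8575
 = 4.03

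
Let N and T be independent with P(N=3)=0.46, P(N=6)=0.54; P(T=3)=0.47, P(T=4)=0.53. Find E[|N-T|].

E[|N-T|] = Σ_n Σ_t |n-t| · P(N=n)P(T=t)
 = 0·0.2162 + 1·0.2438 + 3·0.2538 + 2·0.2862
 = 0 + 0.2438 + 0.7614 + 0.5724
 = 1.5776

1.5776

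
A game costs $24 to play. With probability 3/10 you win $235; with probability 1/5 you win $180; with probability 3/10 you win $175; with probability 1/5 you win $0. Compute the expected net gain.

E[payout] = 235·3/10 + 180·1/5 + 175·3/10 + 0·1/5
 = 141/2 + 36 + 105/2 + 0
 = 159
Net = 159 - 24 = 135

135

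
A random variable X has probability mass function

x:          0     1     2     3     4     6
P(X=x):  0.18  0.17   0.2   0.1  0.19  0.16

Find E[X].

E[X] = Σ x·P(X=x)
 = 0·0.18 + 1·0.17 + 2·0.2 + 3·0.1 + 4·0.19 + 6·0.16
 = 0 + 0.17 + 0.4 + 0.3 + 0.76 + 0.96
 = 2.59

2.59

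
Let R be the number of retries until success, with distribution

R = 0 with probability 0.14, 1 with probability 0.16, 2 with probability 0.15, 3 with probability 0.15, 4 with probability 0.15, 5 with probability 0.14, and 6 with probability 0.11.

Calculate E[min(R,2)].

1.56

E[min(R,2)] = Σ min(r,2)·P(R=r)
 = 0·0.14 + 1·0.16 + 2·0.15 + 2·0.15 + 2·0.15 + 2·0.14 + 2·0.11
 = 0 + 0.16 + 0.3 + 0.3 + 0.3 + 0.28 + 0.22
 = 1.56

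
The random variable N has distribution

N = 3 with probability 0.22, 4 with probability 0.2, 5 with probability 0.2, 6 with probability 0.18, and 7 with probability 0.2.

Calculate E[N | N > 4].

P(N > 4) = 0.2 + 0.18 + 0.2 = 0.58.
E[N | N > 4] = [5·0.2 + 6·0.18 + 7·0.2] / 0.58
 = 3.48 / 0.58
 = 6

6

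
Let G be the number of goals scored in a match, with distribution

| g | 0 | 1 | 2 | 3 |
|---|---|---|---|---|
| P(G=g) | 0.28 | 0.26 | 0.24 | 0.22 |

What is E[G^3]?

E[G^3] = Σ g^3·P(G=g)
 = 0·0.28 + 1·0.26 + 8·0.24 + 27·0.22
 = 0 + 0.26 + 1.92 + 5.94
 = 8.12

8.12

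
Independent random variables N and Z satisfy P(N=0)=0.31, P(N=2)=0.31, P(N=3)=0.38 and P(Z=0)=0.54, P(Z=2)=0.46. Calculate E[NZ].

E[NZ] = Σ_n Σ_z nz · P(N=n)P(Z=z)
 = 0·0.1674 + 0·0.1426 + 0·0.1674 + 4·0.1426 + 0·0.2052 + 6·0.1748
 = 0 + 0 + 0 + 0.5704 + 0 + 1.0488
 = 1.6192

1.6192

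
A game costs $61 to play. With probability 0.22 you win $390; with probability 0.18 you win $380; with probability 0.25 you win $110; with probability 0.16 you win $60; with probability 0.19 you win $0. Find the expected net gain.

E[payout] = 390·0.22 + 380·0.18 + 110·0.25 + 60·0.16 + 0·0.19
 = 85.8 + 68.4 + 27.5 + 9.6 + 0
 = 191.3
Net = 191.3 - 61 = 130.3

130.3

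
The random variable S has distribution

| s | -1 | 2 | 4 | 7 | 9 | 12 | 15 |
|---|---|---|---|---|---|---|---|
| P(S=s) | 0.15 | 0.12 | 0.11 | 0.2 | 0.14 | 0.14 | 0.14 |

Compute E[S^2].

E[S^2] = Σ s^2·P(S=s)
 = 1·0.15 + 4·0.12 + 16·0.11 + 49·0.2 + 81·0.14 + 144·0.14 + 225·0.14
 = 0.15 + 0.48 + 1.76 + 9.8 + 11.34 + 20.16 + 31.5
 = 75.19

75.19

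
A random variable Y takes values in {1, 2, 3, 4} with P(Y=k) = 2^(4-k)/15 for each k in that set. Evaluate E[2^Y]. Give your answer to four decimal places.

E[2^Y] = Σ 2^y·P(Y=y)
 = 2·8/15 + 4·4/15 + 8·2/15 + 16·1/15
 = 16/15 + 16/15 + 16/15 + 16/15
 = 64/15

4.2667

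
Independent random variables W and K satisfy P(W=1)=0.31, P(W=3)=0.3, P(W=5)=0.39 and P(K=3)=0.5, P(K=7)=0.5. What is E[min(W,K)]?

E[min(W,K)] = Σ_w Σ_k min(w,k) · P(W=w)P(K=k)
 = 1·0.155 + 1·0.155 + 3·0.15 + 3·0.15 + 3·0.195 + 5·0.195
 = 0.155 + 0.155 + 0.45 + 0.45 + 0.585 + 0.975
 = 2.77

2.77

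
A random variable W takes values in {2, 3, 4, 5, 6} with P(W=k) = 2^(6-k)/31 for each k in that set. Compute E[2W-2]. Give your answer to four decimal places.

E[2W-2] = Σ (2w-2)·P(W=w)
 = 2·16/31 + 4·8/31 + 6·4/31 + 8·2/31 + 10·1/31
 = 32/31 + 32/31 + 24/31 + 16/31 + 10/31
 = 114/31

3.6774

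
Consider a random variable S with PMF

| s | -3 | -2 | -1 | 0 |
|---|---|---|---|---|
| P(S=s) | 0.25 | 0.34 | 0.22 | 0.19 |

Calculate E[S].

-1.65

E[S] = Σ s·P(S=s)
 = (-3)·0.25 + (-2)·0.34 + (-1)·0.22 + 0·0.19
 = (-0.75) + (-0.68) + (-0.22) + 0
 = -1.65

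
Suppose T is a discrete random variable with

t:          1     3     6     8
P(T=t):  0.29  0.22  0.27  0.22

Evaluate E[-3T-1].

E[-3T-1] = Σ (-3t-1)·P(T=t)
 = (-4)·0.29 + (-10)·0.22 + (-19)·0.27 + (-25)·0.22
 = (-1.16) + (-2.2) + (-5.13) + (-5.5)
 = -13.99

-13.99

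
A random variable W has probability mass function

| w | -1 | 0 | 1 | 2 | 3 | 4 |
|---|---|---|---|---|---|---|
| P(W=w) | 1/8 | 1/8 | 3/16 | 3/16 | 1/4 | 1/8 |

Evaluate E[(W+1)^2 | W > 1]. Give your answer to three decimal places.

15.667

P(W > 1) = 3/16 + 1/4 + 1/8 = 9/16.
E[(W+1)^2 | W > 1] = [9·3/16 + 16·1/4 + 25·1/8] / (9/16)
 = 141/16 / (9/16)
 = 47/3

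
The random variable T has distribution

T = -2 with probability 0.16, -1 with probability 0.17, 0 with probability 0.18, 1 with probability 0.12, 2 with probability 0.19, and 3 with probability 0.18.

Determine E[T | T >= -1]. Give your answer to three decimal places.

1.036

P(T >= -1) = 0.17 + 0.18 + 0.12 + 0.19 + 0.18 = 0.84.
E[T | T >= -1] = [(-1)·0.17 + 0·0.18 + 1·0.12 + 2·0.19 + 3·0.18] / 0.84
 = 0.87 / 0.84
 = 29/28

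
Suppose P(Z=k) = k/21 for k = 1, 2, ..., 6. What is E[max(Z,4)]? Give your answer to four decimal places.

E[max(Z,4)] = Σ max(z,4)·P(Z=z)
 = 4·1/21 + 4·2/21 + 4·1/7 + 4·4/21 + 5·5/21 + 6·2/7
 = 4/21 + 8/21 + 4/7 + 16/21 + 25/21 + 12/7
 = 101/21

4.8095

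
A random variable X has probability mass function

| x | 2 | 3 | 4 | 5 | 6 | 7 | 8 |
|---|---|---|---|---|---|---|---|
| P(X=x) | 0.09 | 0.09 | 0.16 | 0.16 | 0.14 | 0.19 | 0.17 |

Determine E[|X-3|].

E[|X-3|] = Σ |x-3|·P(X=x)
 = 1·0.09 + 0·0.09 + 1·0.16 + 2·0.16 + 3·0.14 + 4·0.19 + 5·0.17
 = 0.09 + 0 + 0.16 + 0.32 + 0.42 + 0.76 + 0.85
 = 2.6

2.6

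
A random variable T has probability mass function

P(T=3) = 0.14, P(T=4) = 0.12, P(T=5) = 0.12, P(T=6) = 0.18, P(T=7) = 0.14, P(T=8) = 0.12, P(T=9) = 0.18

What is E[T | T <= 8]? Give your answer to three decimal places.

P(T <= 8) = 0.14 + 0.12 + 0.12 + 0.18 + 0.14 + 0.12 = 0.82.
E[T | T <= 8] = [3·0.14 + 4·0.12 + 5·0.12 + 6·0.18 + 7·0.14 + 8·0.12] / 0.82
 = 4.52 / 0.82
 = 226/41

5.512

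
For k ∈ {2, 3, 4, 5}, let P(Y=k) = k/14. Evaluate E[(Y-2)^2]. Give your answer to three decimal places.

4.571

E[(Y-2)^2] = Σ (y-2)^2·P(Y=y)
 = 0·1/7 + 1·3/14 + 4·2/7 + 9·5/14
 = 0 + 3/14 + 8/7 + 45/14
 = 32/7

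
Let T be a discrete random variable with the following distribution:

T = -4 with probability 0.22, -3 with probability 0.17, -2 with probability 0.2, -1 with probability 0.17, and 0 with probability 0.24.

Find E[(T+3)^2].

E[(T+3)^2] = Σ (t+3)^2·P(T=t)
 = 1·0.22 + 0·0.17 + 1·0.2 + 4·0.17 + 9·0.24
 = 0.22 + 0 + 0.2 + 0.68 + 2.16
 = 3.26

3.26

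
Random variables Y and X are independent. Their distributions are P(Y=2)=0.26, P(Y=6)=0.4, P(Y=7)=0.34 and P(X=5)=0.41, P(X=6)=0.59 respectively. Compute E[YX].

29.627

E[YX] = Σ_y Σ_x yx · P(Y=y)P(X=x)
 = 10·0.1066 + 12·0.1534 + 30·0.164 + 36·0.236 + 35·0.1394 + 42·0.2006
 = 1.066 + 1.8408 + 4.92 + 8.496 + 4.879 + 8.4252
 = 29.627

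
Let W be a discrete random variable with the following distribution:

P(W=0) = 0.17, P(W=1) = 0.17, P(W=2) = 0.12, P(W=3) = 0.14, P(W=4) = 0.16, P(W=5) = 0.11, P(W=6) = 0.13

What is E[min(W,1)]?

E[min(W,1)] = Σ min(w,1)·P(W=w)
 = 0·0.17 + 1·0.17 + 1·0.12 + 1·0.14 + 1·0.16 + 1·0.11 + 1·0.13
 = 0 + 0.17 + 0.12 + 0.14 + 0.16 + 0.11 + 0.13
 = 0.83

0.83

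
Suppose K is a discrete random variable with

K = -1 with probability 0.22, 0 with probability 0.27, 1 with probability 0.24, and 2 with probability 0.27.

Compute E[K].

0.56

E[K] = Σ k·P(K=k)
 = (-1)·0.22 + 0·0.27 + 1·0.24 + 2·0.27
 = (-0.22) + 0 + 0.24 + 0.54
 = 0.56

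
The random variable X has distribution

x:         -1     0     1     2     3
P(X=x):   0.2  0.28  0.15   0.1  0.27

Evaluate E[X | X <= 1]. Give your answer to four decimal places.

-0.0794

P(X <= 1) = 0.2 + 0.28 + 0.15 = 0.63.
E[X | X <= 1] = [(-1)·0.2 + 0·0.28 + 1·0.15] / 0.63
 = -0.05 / 0.63
 = -5/63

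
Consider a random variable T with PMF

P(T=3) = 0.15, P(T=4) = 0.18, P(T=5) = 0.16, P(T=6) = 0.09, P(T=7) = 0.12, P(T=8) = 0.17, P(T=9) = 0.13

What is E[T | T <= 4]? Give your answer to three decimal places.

P(T <= 4) = 0.15 + 0.18 = 0.33.
E[T | T <= 4] = [3·0.15 + 4·0.18] / 0.33
 = 1.17 / 0.33
 = 39/11

3.545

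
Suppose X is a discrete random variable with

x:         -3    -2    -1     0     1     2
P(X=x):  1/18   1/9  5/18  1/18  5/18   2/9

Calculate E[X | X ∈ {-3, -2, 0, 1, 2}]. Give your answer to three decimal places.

0.462

P(X ∈ {-3, -2, 0, 1, 2}) = 1/18 + 1/9 + 1/18 + 5/18 + 2/9 = 13/18.
E[X | X ∈ {-3, -2, 0, 1, 2}] = [(-3)·1/18 + (-2)·1/9 + 0·1/18 + 1·5/18 + 2·2/9] / (13/18)
 = 1/3 / (13/18)
 = 6/13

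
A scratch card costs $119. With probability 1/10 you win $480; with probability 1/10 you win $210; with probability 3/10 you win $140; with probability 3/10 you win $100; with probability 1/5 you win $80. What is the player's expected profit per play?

E[payout] = 480·1/10 + 210·1/10 + 140·3/10 + 100·3/10 + 80·1/5
 = 48 + 21 + 42 + 30 + 16
 = 157
Net = 157 - 119 = 38

38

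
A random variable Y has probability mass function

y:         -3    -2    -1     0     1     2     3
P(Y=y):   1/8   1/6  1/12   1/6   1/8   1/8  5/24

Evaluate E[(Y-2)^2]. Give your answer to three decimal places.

7.542

E[(Y-2)^2] = Σ (y-2)^2·P(Y=y)
 = 25·1/8 + 16·1/6 + 9·1/12 + 4·1/6 + 1·1/8 + 0·1/8 + 1·5/24
 = 25/8 + 8/3 + 3/4 + 2/3 + 1/8 + 0 + 5/24
 = 181/24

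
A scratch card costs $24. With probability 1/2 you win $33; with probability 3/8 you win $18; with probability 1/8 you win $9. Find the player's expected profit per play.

E[payout] = 33·1/2 + 18·3/8 + 9·1/8
 = 33/2 + 27/4 + 9/8
 = 195/8
Net = 195/8 - 24 = 3/8

0.375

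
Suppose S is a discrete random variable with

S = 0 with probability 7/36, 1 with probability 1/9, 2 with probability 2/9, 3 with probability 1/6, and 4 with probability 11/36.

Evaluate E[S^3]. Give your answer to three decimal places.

E[S^3] = Σ s^3·P(S=s)
 = 0·7/36 + 1·1/9 + 8·2/9 + 27·1/6 + 64·11/36
 = 0 + 1/9 + 16/9 + 9/2 + 176/9
 = 467/18

25.944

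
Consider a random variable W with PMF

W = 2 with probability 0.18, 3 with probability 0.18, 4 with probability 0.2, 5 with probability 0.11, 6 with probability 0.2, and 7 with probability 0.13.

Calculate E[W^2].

21.86

E[W^2] = Σ w^2·P(W=w)
 = 4·0.18 + 9·0.18 + 16·0.2 + 25·0.11 + 36·0.2 + 49·0.13
 = 0.72 + 1.62 + 3.2 + 2.75 + 7.2 + 6.37
 = 21.86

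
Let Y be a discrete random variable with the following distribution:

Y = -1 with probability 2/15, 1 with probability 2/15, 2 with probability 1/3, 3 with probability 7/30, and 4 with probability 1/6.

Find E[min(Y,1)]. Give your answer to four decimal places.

E[min(Y,1)] = Σ min(y,1)·P(Y=y)
 = (-1)·2/15 + 1·2/15 + 1·1/3 + 1·7/30 + 1·1/6
 = (-2/15) + 2/15 + 1/3 + 7/30 + 1/6
 = 11/15

0.7333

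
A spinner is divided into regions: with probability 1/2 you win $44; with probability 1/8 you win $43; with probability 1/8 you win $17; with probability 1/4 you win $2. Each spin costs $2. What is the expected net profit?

E[payout] = 44·1/2 + 43·1/8 + 17·1/8 + 2·1/4
 = 22 + 43/8 + 17/8 + 1/2
 = 30
Net = 30 - 2 = 28

28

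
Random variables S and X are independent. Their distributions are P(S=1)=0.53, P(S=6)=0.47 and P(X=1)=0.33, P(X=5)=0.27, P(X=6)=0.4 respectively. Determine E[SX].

13.668

E[SX] = Σ_s Σ_x sx · P(S=s)P(X=x)
 = 1·0.1749 + 5·0.1431 + 6·0.212 + 6·0.1551 + 30·0.1269 + 36·0.188
 = 0.1749 + 0.7155 + 1.272 + 0.9306 + 3.807 + 6.768
 = 13.668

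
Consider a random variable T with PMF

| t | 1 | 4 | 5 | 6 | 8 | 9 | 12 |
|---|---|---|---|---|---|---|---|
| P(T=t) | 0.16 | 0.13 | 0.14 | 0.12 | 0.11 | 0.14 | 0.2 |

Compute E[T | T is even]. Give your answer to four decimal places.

8.0714

P(T is even) = 0.13 + 0.12 + 0.11 + 0.2 = 0.56.
E[T | T is even] = [4·0.13 + 6·0.12 + 8·0.11 + 12·0.2] / 0.56
 = 4.52 / 0.56
 = 113/14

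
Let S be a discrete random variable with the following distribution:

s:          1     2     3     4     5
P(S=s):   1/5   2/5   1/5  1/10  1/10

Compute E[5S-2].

E[5S-2] = Σ (5s-2)·P(S=s)
 = 3·1/5 + 8·2/5 + 13·1/5 + 18·1/10 + 23·1/10
 = 3/5 + 16/5 + 13/5 + 9/5 + 23/10
 = 21/2

10.5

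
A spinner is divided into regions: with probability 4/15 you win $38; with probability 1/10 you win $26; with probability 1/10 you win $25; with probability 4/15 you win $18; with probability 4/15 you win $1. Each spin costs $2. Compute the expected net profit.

18.3

E[payout] = 38·4/15 + 26·1/10 + 25·1/10 + 18·4/15 + 1·4/15
 = 152/15 + 13/5 + 5/2 + 24/5 + 4/15
 = 203/10
Net = 203/10 - 2 = 183/10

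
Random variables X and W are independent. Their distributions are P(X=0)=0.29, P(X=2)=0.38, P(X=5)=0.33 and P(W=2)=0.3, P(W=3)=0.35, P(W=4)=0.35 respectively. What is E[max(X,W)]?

3.6935

E[max(X,W)] = Σ_x Σ_w max(x,w) · P(X=x)P(W=w)
 = 2·0.087 + 3·0.1015 + 4·0.1015 + 2·0.114 + 3·0.133 + 4·0.133 + 5·0.099 + 5·0.1155 + 5·0.1155
 = 0.174 + 0.3045 + 0.406 + 0.228 + 0.399 + 0.532 + 0.495 + 0.5775 + 0.5775
 = 3.6935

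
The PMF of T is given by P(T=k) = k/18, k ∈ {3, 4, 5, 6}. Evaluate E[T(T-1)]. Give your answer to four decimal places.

19.2222

E[T(T-1)] = Σ t(t-1)·P(T=t)
 = 6·1/6 + 12·2/9 + 20·5/18 + 30·1/3
 = 1 + 8/3 + 50/9 + 10
 = 173/9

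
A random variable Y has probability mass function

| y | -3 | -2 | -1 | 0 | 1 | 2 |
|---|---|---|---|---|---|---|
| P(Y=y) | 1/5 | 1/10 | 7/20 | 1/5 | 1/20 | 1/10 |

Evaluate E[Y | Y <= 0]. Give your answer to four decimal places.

P(Y <= 0) = 1/5 + 1/10 + 7/20 + 1/5 = 17/20.
E[Y | Y <= 0] = [(-3)·1/5 + (-2)·1/10 + (-1)·7/20 + 0·1/5] / (17/20)
 = -23/20 / (17/20)
 = -23/17

-1.3529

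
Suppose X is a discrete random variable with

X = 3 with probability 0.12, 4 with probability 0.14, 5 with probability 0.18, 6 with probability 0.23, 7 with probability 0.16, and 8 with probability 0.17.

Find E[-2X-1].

-12.36

E[-2X-1] = Σ (-2x-1)·P(X=x)
 = (-7)·0.12 + (-9)·0.14 + (-11)·0.18 + (-13)·0.23 + (-15)·0.16 + (-17)·0.17
 = (-0.84) + (-1.26) + (-1.98) + (-2.99) + (-2.4) + (-2.89)
 = -12.36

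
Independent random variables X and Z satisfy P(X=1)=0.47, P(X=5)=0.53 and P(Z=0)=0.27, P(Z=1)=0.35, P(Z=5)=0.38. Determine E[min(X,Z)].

1.5356

E[min(X,Z)] = Σ_x Σ_z min(x,z) · P(X=x)P(Z=z)
 = 0·0.1269 + 1·0.1645 + 1·0.1786 + 0·0.1431 + 1·0.1855 + 5·0.2014
 = 0 + 0.1645 + 0.1786 + 0 + 0.1855 + 1.007
 = 1.5356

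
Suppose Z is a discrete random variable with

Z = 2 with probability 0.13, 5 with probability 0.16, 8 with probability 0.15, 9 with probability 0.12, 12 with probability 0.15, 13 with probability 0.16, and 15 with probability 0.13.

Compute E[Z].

9.17

E[Z] = Σ z·P(Z=z)
 = 2·0.13 + 5·0.16 + 8·0.15 + 9·0.12 + 12·0.15 + 13·0.16 + 15·0.13
 = 0.26 + 0.8 + 1.2 + 1.08 + 1.8 + 2.08 + 1.95
 = 9.17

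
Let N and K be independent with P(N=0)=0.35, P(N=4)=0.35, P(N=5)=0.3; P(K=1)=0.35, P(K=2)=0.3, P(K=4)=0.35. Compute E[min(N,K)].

1.5275

E[min(N,K)] = Σ_n Σ_k min(n,k) · P(N=n)P(K=k)
 = 0·0.1225 + 0·0.105 + 0·0.1225 + 1·0.1225 + 2·0.105 + 4·0.1225 + 1·0.105 + 2·0.09 + 4·0.105
 = 0 + 0 + 0 + 0.1225 + 0.21 + 0.49 + 0.105 + 0.18 + 0.42
 = 1.5275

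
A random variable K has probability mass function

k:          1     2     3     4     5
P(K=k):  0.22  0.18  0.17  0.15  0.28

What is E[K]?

E[K] = Σ k·P(K=k)
 = 1·0.22 + 2·0.18 + 3·0.17 + 4·0.15 + 5·0.28
 = 0.22 + 0.36 + 0.51 + 0.6 + 1.4
 = 3.09

3.09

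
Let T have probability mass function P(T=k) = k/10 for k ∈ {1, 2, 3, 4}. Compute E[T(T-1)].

E[T(T-1)] = Σ t(t-1)·P(T=t)
 = 0·1/10 + 2·1/5 + 6·3/10 + 12·2/5
 = 0 + 2/5 + 9/5 + 24/5
 = 7

7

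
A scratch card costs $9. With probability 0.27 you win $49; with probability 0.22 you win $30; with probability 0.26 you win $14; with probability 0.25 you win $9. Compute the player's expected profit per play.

E[payout] = 49·0.27 + 30·0.22 + 14·0.26 + 9·0.25
 = 13.23 + 6.6 + 3.64 + 2.25
 = 25.72
Net = 25.72 - 9 = 16.72

16.72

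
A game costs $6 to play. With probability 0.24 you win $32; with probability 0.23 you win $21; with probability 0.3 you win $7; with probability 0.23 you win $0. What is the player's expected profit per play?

8.61

E[payout] = 32·0.24 + 21·0.23 + 7·0.3 + 0·0.23
 = 7.68 + 4.83 + 2.1 + 0
 = 14.61
Net = 14.61 - 6 = 8.61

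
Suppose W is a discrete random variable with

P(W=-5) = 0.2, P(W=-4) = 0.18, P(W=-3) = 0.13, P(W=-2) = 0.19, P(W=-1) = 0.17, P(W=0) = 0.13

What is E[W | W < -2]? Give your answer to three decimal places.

-4.137

P(W < -2) = 0.2 + 0.18 + 0.13 = 0.51.
E[W | W < -2] = [(-5)·0.2 + (-4)·0.18 + (-3)·0.13] / 0.51
 = -2.11 / 0.51
 = -211/51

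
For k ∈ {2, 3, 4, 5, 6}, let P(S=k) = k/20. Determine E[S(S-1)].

17.5

E[S(S-1)] = Σ s(s-1)·P(S=s)
 = 2·1/10 + 6·3/20 + 12·1/5 + 20·1/4 + 30·3/10
 = 1/5 + 9/10 + 12/5 + 5 + 9
 = 35/2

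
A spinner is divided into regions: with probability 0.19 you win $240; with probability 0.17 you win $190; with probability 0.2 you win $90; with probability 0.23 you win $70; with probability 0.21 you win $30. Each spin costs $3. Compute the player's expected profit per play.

115.3

E[payout] = 240·0.19 + 190·0.17 + 90·0.2 + 70·0.23 + 30·0.21
 = 45.6 + 32.3 + 18 + 16.1 + 6.3
 = 118.3
Net = 118.3 - 3 = 115.3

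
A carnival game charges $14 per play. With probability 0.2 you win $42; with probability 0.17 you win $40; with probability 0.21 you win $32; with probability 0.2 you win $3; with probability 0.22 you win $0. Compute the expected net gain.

E[payout] = 42·0.2 + 40·0.17 + 32·0.21 + 3·0.2 + 0·0.22
 = 8.4 + 6.8 + 6.72 + 0.6 + 0
 = 22.52
Net = 22.52 - 14 = 8.52

8.52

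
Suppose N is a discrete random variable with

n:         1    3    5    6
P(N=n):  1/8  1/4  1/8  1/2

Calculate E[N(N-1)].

19

E[N(N-1)] = Σ n(n-1)·P(N=n)
 = 0·1/8 + 6·1/4 + 20·1/8 + 30·1/2
 = 0 + 3/2 + 5/2 + 15
 = 19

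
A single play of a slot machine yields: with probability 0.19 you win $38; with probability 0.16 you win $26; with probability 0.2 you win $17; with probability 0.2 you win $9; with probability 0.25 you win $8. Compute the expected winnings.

E[payout] = 38·0.19 + 26·0.16 + 17·0.2 + 9·0.2 + 8·0.25
 = 7.22 + 4.16 + 3.4 + 1.8 + 2
 = 18.58

18.58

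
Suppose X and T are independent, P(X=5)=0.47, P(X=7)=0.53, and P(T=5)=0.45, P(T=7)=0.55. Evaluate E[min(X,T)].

5.583

E[min(X,T)] = Σ_x Σ_t min(x,t) · P(X=x)P(T=t)
 = 5·0.2115 + 5·0.2585 + 5·0.2385 + 7·0.2915
 = 1.0575 + 1.2925 + 1.1925 + 2.0405
 = 5.583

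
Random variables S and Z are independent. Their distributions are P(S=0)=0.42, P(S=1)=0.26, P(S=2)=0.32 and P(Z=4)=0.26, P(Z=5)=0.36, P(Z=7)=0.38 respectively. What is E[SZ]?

4.95

E[SZ] = Σ_s Σ_z sz · P(S=s)P(Z=z)
 = 0·0.1092 + 0·0.1512 + 0·0.1596 + 4·0.0676 + 5·0.0936 + 7·0.0988 + 8·0.0832 + 10·0.1152 + 14·0.1216
 = 0 + 0 + 0 + 0.2704 + 0.468 + 0.6916 + 0.6656 + 1.152 + 1.7024
 = 4.95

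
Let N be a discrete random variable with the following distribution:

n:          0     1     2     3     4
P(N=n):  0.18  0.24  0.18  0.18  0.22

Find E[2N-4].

0.04

E[2N-4] = Σ (2n-4)·P(N=n)
 = (-4)·0.18 + (-2)·0.24 + 0·0.18 + 2·0.18 + 4·0.22
 = (-0.72) + (-0.48) + 0 + 0.36 + 0.88
 = 0.04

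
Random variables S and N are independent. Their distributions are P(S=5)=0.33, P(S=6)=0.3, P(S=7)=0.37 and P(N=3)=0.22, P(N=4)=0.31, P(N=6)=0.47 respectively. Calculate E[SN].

28.5088

E[SN] = Σ_s Σ_n sn · P(S=s)P(N=n)
 = 15·0.0726 + 20·0.1023 + 30·0.1551 + 18·0.066 + 24·0.093 + 36·0.141 + 21·0.0814 + 28·0.1147 + 42·0.1739
 = 1.089 + 2.046 + 4.653 + 1.188 + 2.232 + 5.076 + 1.7094 + 3.2116 + 7.3038
 = 28.5088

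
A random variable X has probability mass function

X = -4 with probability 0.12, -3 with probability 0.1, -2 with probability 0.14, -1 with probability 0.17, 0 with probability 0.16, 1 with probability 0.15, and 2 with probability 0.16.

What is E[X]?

-0.76

E[X] = Σ x·P(X=x)
 = (-4)·0.12 + (-3)·0.1 + (-2)·0.14 + (-1)·0.17 + 0·0.16 + 1·0.15 + 2·0.16
 = (-0.48) + (-0.3) + (-0.28) + (-0.17) + 0 + 0.15 + 0.32
 = -0.76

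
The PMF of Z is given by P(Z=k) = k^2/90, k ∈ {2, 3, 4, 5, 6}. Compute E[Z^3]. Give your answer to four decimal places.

E[Z^3] = Σ z^3·P(Z=z)
 = 8·2/45 + 27·1/10 + 64·8/45 + 125·5/18 + 216·2/5
 = 16/45 + 27/10 + 512/45 + 625/18 + 432/5
 = 1220/9

135.5556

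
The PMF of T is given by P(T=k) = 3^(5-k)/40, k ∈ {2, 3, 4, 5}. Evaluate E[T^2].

6.55

E[T^2] = Σ t^2·P(T=t)
 = 4·27/40 + 9·9/40 + 16·3/40 + 25·1/40
 = 27/10 + 81/40 + 6/5 + 5/8
 = 131/20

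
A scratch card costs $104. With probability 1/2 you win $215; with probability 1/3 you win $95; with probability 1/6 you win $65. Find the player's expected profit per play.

E[payout] = 215·1/2 + 95·1/3 + 65·1/6
 = 215/2 + 95/3 + 65/6
 = 150
Net = 150 - 104 = 46

46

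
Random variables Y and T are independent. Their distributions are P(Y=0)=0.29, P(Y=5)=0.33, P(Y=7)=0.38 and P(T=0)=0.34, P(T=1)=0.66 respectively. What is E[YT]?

E[YT] = Σ_y Σ_t yt · P(Y=y)P(T=t)
 = 0·0.0986 + 0·0.1914 + 0·0.1122 + 5·0.2178 + 0·0.1292 + 7·0.2508
 = 0 + 0 + 0 + 1.089 + 0 + 1.7556
 = 2.8446

2.8446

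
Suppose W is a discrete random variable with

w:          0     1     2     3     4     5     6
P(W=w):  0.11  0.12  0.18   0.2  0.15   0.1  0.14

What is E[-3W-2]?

-11.06

E[-3W-2] = Σ (-3w-2)·P(W=w)
 = (-2)·0.11 + (-5)·0.12 + (-8)·0.18 + (-11)·0.2 + (-14)·0.15 + (-17)·0.1 + (-20)·0.14
 = (-0.22) + (-0.6) + (-1.44) + (-2.2) + (-2.1) + (-1.7) + (-2.8)
 = -11.06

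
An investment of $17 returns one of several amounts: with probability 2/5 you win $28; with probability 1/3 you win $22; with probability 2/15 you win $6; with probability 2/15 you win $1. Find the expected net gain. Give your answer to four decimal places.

E[payout] = 28·2/5 + 22·1/3 + 6·2/15 + 1·2/15
 = 56/5 + 22/3 + 4/5 + 2/15
 = 292/15
Net = 292/15 - 17 = 37/15

2.4667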